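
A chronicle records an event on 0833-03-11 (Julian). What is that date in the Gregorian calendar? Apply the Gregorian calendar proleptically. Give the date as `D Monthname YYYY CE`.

15 March 833 CE

The Julian–Gregorian offset here is 4 days (Julian trailing).
11 March 833 Julian + 4 days → 15 March 833 Gregorian.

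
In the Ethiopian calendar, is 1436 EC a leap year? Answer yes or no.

1436 mod 4 = 0; in the Ethiopian calendar a year is leap when year mod 4 = 3, so it is a common year.

no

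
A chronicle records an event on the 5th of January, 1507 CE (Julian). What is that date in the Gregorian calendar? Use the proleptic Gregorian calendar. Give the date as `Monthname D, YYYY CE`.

For dates in this range the Gregorian date is 10 days ahead of the Julian.
5 January 1507 Julian + 10 days → 15 January 1507 Gregorian.

January 15, 1507 CE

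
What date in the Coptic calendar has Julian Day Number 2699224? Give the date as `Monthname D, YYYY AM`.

Meshir 2, 2394 AM

The Gregorian equivalent of JDN 2699224 is 14 February 2678.
In the Coptic calendar that day is Meshir 2, 2394 AM.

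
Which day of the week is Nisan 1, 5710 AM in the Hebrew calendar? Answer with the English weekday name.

Equivalently 19 March 1950 Gregorian, JDN 2433360.
JDN 2433360 mod 7 = 6, and JDN 0 was a Monday, so this is a Sunday.

Sunday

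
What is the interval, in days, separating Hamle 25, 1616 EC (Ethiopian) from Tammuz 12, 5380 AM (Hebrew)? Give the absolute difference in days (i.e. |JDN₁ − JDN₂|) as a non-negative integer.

JDN of the first date = 2314424.
JDN of the second date = 2312947.
|2312947 − 2314424| = 1477.

1477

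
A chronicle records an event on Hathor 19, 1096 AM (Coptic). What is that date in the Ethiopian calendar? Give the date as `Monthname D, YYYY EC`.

Both dates share Julian Day Number 2225057; in the Ethiopian calendar that is 19 Hidar 1372 EC.

Hidar 19, 1372 EC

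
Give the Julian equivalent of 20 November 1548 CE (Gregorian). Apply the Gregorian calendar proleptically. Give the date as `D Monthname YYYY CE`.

10 November 1548 CE

The Julian–Gregorian offset here is 10 days (Julian trailing).
20 November 1548 Gregorian − 10 days → 10 November 1548 Julian.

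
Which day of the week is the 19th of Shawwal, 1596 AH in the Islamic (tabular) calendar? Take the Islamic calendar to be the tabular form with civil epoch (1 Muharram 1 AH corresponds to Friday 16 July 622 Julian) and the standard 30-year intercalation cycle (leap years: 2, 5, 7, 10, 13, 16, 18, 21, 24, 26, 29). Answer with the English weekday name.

Tuesday

This is JDN 2513939 (30 October 2170 Gregorian).
2513939 ≡ 1 (mod 7); counting from Monday = 0 gives Tuesday.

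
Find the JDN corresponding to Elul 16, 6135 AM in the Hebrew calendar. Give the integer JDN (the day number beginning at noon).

In the Gregorian calendar the same day is 13 September 2375.
JDN 2451545 is 1 January 2000 CE (Gregorian); the target day is +137221 days from there, so JDN = 2588766.

2588766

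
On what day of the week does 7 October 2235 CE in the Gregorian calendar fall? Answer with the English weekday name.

Wednesday

Since JDN mod 7 = 2 (0 = Monday), the day is Wednesday.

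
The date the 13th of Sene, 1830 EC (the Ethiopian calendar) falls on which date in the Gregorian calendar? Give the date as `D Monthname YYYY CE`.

19 June 1838 CE

Julian Day Number of the source date = 2392545.
Converting JDN 2392545 to the Gregorian calendar gives 19 June 1838 CE.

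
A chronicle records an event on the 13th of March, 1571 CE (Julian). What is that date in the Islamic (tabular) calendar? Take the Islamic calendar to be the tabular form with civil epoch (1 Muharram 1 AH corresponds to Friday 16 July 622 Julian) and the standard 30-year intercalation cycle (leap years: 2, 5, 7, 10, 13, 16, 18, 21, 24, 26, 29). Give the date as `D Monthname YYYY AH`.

16 Shawwal 978 AH

The source date corresponds to 23 March 1571 in the proleptic Gregorian calendar (JDN 2294937).
That day falls on 16 Shawwal 978 AH in the tabular Islamic calendar.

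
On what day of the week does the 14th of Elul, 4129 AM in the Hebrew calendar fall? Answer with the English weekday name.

Thursday

Equivalently 4 September 369 Gregorian, JDN 1856081.
JDN 1856081 mod 7 = 3, and JDN 0 was a Monday, so this is a Thursday.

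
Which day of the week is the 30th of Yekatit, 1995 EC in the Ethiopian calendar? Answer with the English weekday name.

This is JDN 2452708 (9 March 2003 Gregorian).
JDN 2452708 mod 7 = 6, and JDN 0 was a Monday, so this is a Sunday.

Sunday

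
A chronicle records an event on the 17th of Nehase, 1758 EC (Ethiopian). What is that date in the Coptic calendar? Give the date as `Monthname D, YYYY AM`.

Mesori 17, 1482 AM

Julian Day Number of the source date = 2366311.
Converting JDN 2366311 to the Coptic calendar gives 17 Mesori 1482 AM.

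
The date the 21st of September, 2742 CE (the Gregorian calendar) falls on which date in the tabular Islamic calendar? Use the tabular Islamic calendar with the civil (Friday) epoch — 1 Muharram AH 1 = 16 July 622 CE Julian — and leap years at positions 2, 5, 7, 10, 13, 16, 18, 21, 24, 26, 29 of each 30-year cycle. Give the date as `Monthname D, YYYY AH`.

Rabi' al-Awwal 29, 2186 AH

Julian Day Number of the source date = 2722818.
Converting JDN 2722818 to the tabular Islamic calendar gives 29 Rabi' al-Awwal 2186 AH.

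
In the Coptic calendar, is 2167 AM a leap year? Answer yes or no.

2167 mod 4 = 3; in the Coptic calendar a year is leap when year mod 4 = 3, so it is a leap year.

yes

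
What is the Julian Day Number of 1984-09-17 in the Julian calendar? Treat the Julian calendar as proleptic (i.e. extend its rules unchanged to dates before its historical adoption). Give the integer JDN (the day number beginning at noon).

2445974

Equivalently 30 September 1984 (Gregorian).
JDN 2451545 is 1 January 2000 CE (Gregorian); the target day is −5571 days from there, so JDN = 2445974.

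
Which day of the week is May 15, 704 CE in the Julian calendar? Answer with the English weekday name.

This is JDN 1978329 (19 May 704 Gregorian).
JDN 1978329 mod 7 = 3, and JDN 0 was a Monday, so this is a Thursday.

Thursday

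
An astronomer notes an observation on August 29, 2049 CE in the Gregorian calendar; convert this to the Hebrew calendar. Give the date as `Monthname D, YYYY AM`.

Elul 1, 5809 AM

Julian Day Number of the source date = 2469683.
Converting JDN 2469683 to the Hebrew calendar gives 1 Elul 5809 AM.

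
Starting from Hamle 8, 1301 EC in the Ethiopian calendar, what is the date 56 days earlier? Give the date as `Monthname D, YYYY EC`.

Ginbot 12, 1301 EC

The starting date is JDN 2199353; 2199353 − 56 = 2199297.
JDN 2199297 corresponds to Ginbot 12, 1301 EC.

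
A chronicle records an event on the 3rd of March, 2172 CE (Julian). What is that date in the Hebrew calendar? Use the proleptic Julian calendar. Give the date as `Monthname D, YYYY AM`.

Adar 21, 5932 AM

The source date corresponds to 17 March 2172 in the Gregorian calendar (JDN 2514443).
That day falls on 21 Adar 5932 AM in the Hebrew calendar.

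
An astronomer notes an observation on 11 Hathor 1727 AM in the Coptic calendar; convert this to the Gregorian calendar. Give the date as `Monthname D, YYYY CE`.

Julian Day Number of the source date = 2455521.
Converting JDN 2455521 to the Gregorian calendar gives 20 November 2010 CE.

November 20, 2010 CE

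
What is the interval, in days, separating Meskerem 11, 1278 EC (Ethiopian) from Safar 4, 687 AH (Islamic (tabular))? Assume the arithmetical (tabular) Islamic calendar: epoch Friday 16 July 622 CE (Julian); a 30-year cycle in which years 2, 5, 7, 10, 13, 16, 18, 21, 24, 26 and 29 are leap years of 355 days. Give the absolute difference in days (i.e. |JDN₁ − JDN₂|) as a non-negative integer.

JDN of the first date = 2190655.
JDN of the second date = 2191569.
|2191569 − 2190655| = 914.

914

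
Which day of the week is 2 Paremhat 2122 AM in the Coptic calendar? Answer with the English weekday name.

Tuesday

This is JDN 2599906 (14 March 2406 Gregorian).
2599906 ≡ 1 (mod 7); counting from Monday = 0 gives Tuesday.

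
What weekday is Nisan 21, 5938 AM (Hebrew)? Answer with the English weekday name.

Equivalently 8 April 2178 Gregorian, JDN 2516656.
2516656 ≡ 2 (mod 7); counting from Monday = 0 gives Wednesday.

Wednesday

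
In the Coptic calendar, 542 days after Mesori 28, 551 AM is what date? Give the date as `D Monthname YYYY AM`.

The starting date is JDN 2026274; 2026274 + 542 = 2026816.
JDN 2026816 corresponds to 19 Meshir 553 AM.

19 Meshir 553 AM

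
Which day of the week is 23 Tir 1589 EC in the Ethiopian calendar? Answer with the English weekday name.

In the Gregorian calendar this is 28 January 1597 (JDN 2304380).
2304380 ≡ 1 (mod 7); counting from Monday = 0 gives Tuesday.

Tuesday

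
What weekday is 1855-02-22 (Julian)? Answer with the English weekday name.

Tuesday

In the Gregorian calendar this is 6 March 1855 (JDN 2398649).
2398649 ≡ 1 (mod 7); counting from Monday = 0 gives Tuesday.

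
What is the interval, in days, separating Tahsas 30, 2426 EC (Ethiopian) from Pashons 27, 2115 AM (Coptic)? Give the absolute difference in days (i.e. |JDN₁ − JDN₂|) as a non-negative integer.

12637

JDN of the first date = 2610071.
JDN of the second date = 2597434.
|2597434 − 2610071| = 12637.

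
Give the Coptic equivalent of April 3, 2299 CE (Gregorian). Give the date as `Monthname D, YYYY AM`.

Paremhat 23, 2015 AM

Both dates share Julian Day Number 2560845; in the Coptic calendar that is 23 Paremhat 2015 AM.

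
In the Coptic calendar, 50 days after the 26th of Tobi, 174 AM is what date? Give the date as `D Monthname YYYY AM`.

16 Paremhat 174 AM

JDN of the 26th of Tobi, 174 AM = 1888363.
1888363 + 50 = 1888413.
JDN 1888413 in the Coptic calendar is 16 Paremhat 174 AM.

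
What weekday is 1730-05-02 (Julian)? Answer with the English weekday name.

Equivalently 13 May 1730 Gregorian, JDN 2353062.
2353062 ≡ 5 (mod 7); counting from Monday = 0 gives Saturday.

Saturday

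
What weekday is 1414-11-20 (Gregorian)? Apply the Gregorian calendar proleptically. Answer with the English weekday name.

Sunday

2237836 ≡ 6 (mod 7); counting from Monday = 0 gives Sunday.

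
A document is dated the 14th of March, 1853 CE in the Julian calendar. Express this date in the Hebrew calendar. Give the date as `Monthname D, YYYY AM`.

Adar II 16, 5613 AM

Julian Day Number of the source date = 2397939.
Converting JDN 2397939 to the Hebrew calendar gives 16 Adar II 5613 AM.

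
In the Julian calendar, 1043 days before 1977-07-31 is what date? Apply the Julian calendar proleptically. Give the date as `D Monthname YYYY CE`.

The starting date is JDN 2443369; 2443369 − 1043 = 2442326.
JDN 2442326 corresponds to 22 September 1974 CE.

22 September 1974 CE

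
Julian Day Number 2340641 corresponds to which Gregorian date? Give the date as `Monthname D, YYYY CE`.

Counting from JDN 2299161 = 15 Oct 1582 gives an offset of 41480 days.

May 9, 1696 CE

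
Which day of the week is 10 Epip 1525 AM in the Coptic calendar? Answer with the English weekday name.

Equivalently 16 July 1809 Gregorian, JDN 2381980.
JDN 2381980 mod 7 = 6, and JDN 0 was a Monday, so this is a Sunday.

Sunday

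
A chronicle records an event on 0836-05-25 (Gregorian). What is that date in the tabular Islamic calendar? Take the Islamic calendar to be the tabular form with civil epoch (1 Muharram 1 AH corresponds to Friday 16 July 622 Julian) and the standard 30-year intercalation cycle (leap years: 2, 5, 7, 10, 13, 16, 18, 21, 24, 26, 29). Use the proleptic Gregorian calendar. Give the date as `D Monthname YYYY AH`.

30 Jumada al-Awwal 221 AH

Both dates share Julian Day Number 2026548; in the tabular Islamic calendar that is 30 Jumada al-Awwal 221 AH.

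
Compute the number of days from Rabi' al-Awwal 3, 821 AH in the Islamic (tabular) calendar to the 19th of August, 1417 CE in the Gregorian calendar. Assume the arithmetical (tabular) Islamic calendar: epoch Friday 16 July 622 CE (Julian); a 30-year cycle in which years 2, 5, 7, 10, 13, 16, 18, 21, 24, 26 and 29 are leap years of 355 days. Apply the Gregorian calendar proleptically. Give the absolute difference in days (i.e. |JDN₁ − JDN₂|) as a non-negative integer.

243

JDN of the first date = 2239082.
JDN of the second date = 2238839.
|2238839 − 2239082| = 243.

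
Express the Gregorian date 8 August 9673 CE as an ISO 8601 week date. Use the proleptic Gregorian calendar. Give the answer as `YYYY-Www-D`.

9673-W32-2

The weekday is Tuesday (ISO weekday 2).
That Tuesday belongs to ISO week 32 of ISO year 9673.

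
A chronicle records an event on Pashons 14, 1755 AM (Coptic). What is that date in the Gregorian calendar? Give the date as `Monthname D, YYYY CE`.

May 22, 2039 CE

Both dates share Julian Day Number 2465931; in the Gregorian calendar that is 22 May 2039 CE.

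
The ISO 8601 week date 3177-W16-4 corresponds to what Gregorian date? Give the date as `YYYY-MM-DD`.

ISO week 1 of 3177 is the week containing the first Thursday of 3177.
Week 16, day 4 (Thursday) lands on 3177-04-21.

3177-04-21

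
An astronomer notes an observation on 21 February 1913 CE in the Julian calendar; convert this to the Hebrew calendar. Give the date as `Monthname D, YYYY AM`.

Adar I 27, 5673 AM

Both dates share Julian Day Number 2419833; in the Hebrew calendar that is 27 Adar I 5673 AM.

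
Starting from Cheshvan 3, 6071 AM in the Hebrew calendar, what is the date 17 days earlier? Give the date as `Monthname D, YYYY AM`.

Tishrei 16, 6071 AM

Counting 17 days back from JDN 2565070 reaches JDN 2565053, which is Tishrei 16, 6071 AM.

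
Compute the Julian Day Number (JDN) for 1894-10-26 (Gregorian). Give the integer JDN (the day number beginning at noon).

2413128

JDN 2299161 is 15 October 1582 CE (Gregorian); the target day is +113967 days from there, so JDN = 2413128.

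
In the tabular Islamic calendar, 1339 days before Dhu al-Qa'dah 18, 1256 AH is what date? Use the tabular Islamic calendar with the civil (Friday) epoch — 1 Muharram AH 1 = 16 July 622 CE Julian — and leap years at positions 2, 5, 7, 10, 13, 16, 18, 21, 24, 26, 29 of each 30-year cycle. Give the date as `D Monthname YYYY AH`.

JDN of Dhu al-Qa'dah 18, 1256 AH = 2393482.
2393482 − 1339 = 2392143.
JDN 2392143 in the tabular Islamic calendar is 7 Safar 1253 AH.

7 Safar 1253 AH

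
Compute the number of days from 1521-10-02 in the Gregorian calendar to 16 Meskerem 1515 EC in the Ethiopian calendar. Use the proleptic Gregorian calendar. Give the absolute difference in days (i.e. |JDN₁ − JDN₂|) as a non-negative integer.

356

JDN of the first date = 2276868.
JDN of the second date = 2277224.
|2277224 − 2276868| = 356.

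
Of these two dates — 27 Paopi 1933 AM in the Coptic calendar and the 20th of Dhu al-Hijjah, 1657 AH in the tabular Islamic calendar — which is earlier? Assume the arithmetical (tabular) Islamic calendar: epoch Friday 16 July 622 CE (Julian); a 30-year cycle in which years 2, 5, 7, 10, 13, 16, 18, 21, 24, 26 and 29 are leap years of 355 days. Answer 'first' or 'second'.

Converting both to JDN: 2530749 vs 2535615; the smaller is the first.

first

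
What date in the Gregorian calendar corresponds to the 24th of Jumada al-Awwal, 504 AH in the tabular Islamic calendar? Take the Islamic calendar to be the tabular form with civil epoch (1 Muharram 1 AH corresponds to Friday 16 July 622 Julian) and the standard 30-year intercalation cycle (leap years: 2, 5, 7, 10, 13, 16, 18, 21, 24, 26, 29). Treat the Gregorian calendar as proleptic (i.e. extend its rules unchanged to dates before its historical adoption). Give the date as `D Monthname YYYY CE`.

15 December 1110 CE

Both dates share Julian Day Number 2126827; in the Gregorian calendar that is 15 December 1110 CE.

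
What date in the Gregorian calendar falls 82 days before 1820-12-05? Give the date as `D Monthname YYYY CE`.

14 September 1820 CE

The starting date is JDN 2386140; 2386140 − 82 = 2386058.
JDN 2386058 corresponds to 14 September 1820 CE.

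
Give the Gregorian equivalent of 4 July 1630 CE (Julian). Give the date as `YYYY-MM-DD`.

1630-07-14

The Julian–Gregorian offset here is 10 days (Julian trailing).
4 July 1630 Julian + 10 days → 14 July 1630 Gregorian.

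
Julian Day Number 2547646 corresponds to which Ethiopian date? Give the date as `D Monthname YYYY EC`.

The Gregorian equivalent of JDN 2547646 is 12 February 2263.
In the Ethiopian calendar that day is 3 Yekatit 2255 EC.

3 Yekatit 2255 EC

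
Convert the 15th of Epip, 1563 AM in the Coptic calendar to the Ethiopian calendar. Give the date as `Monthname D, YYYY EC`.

The source date corresponds to 21 July 1847 in the Gregorian calendar (JDN 2395864).
That day falls on 15 Hamle 1839 EC in the Ethiopian calendar.

Hamle 15, 1839 EC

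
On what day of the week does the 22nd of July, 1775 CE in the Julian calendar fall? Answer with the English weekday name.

Wednesday

This is JDN 2369579 (2 August 1775 Gregorian).
JDN 2369579 mod 7 = 2, and JDN 0 was a Monday, so this is a Wednesday.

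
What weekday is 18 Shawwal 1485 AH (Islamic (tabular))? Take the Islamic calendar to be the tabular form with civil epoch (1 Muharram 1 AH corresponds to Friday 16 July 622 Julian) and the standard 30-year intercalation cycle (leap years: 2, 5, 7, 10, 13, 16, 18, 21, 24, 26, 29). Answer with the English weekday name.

Equivalently 17 February 2063 Gregorian, JDN 2474603.
JDN 2474603 mod 7 = 5, and JDN 0 was a Monday, so this is a Saturday.

Saturday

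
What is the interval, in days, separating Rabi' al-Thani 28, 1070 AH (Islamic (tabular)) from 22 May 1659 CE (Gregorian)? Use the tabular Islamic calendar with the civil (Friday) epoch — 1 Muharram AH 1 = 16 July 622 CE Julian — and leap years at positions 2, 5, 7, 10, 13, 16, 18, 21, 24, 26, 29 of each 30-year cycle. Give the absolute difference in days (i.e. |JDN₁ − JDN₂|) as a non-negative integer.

JDN of the first date = 2327374.
JDN of the second date = 2327139.
|2327139 − 2327374| = 235.

235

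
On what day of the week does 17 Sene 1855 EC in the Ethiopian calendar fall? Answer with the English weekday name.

Tuesday

Equivalently 23 June 1863 Gregorian, JDN 2401680.
Since JDN mod 7 = 1 (0 = Monday), the day is Tuesday.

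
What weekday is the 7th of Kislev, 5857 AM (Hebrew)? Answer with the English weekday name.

In the Gregorian calendar this is 22 November 2096 (JDN 2486935).
Since JDN mod 7 = 3 (0 = Monday), the day is Thursday.

Thursday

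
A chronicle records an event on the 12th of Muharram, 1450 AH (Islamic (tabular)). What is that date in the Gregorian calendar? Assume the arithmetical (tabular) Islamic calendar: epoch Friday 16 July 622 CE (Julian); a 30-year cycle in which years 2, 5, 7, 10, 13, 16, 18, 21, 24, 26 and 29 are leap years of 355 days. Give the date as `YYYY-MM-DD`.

Julian Day Number of the source date = 2461928.
Converting JDN 2461928 to the Gregorian calendar gives 5 June 2028 CE.

2028-06-05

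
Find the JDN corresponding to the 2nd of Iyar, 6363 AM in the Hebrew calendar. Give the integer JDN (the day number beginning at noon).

In the Gregorian calendar the same day is 6 May 2603.
JDN 2451545 is 1 January 2000 CE (Gregorian); the target day is +220366 days from there, so JDN = 2671911.

2671911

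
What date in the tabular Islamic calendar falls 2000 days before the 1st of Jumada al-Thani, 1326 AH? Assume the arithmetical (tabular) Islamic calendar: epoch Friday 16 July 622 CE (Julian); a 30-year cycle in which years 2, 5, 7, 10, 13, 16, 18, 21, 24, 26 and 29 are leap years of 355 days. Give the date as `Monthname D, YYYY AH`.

Shawwal 9, 1320 AH

Counting 2000 days back from JDN 2418124 reaches JDN 2416124, which is Shawwal 9, 1320 AH.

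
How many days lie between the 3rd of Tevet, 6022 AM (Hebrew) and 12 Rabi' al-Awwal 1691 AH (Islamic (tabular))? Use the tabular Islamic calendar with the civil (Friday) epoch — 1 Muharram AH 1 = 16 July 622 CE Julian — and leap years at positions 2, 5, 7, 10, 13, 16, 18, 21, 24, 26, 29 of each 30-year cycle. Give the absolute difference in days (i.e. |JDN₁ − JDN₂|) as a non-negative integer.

157

JDN of the first date = 2547233.
JDN of the second date = 2547390.
|2547390 − 2547233| = 157.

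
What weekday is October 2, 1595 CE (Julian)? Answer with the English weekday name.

Thursday

This is JDN 2303906 (12 October 1595 Gregorian).
2303906 ≡ 3 (mod 7); counting from Monday = 0 gives Thursday.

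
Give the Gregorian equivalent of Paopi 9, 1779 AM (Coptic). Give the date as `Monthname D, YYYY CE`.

October 19, 2062 CE

Julian Day Number of the source date = 2474482.
Converting JDN 2474482 to the Gregorian calendar gives 19 October 2062 CE.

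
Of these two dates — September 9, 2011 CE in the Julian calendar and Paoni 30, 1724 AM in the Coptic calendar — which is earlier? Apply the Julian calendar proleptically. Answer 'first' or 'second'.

second

First date → JDN 2455827; second date → JDN 2454655.
JDN 2454655 < JDN 2455827, so the second date is earlier.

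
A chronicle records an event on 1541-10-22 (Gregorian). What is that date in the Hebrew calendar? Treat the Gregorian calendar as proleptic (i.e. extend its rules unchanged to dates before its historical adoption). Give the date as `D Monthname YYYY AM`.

Both dates share Julian Day Number 2284193; in the Hebrew calendar that is 21 Tishrei 5302 AM.

21 Tishrei 5302 AM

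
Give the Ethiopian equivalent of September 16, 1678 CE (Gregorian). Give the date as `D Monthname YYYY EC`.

9 Meskerem 1671 EC

Julian Day Number of the source date = 2334196.
Converting JDN 2334196 to the Ethiopian calendar gives 9 Meskerem 1671 EC.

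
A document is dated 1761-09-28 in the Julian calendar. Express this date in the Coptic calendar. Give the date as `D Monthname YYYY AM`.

1 Paopi 1478 AM

Julian Day Number of the source date = 2364534.
Converting JDN 2364534 to the Coptic calendar gives 1 Paopi 1478 AM.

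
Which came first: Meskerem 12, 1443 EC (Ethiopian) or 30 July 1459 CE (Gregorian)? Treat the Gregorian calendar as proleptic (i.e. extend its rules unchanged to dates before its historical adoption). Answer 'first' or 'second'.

Converting both to JDN: 2250922 vs 2254159; the smaller is the first.

first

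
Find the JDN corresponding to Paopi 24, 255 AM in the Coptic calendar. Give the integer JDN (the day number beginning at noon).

In the proleptic Gregorian calendar the same day is 23 October 538.
JDN 2400001 is 17 November 1858 CE (Gregorian), MJD 0; the target day is −482145 days from there, so JDN = 1917856.

1917856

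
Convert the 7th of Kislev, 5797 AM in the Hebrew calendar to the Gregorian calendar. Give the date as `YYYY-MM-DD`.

2036-11-26

Julian Day Number of the source date = 2465024.
Converting JDN 2465024 to the Gregorian calendar gives 26 November 2036 CE.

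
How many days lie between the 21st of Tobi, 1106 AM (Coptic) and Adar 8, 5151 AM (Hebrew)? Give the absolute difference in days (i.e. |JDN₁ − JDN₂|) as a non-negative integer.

393

First date → JDN 2228771; second date → JDN 2229164.
The interval is |2228771 − 2229164| = 393 days.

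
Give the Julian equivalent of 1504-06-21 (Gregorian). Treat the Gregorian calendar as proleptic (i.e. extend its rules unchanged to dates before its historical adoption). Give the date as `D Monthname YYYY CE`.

11 June 1504 CE

At this point the Julian calendar is 10 days behind the Gregorian.
21 June 1504 Gregorian − 10 days → 11 June 1504 Julian.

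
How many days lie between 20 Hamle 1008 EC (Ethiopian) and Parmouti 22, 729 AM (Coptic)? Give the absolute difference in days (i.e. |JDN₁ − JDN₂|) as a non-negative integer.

1184

First date → JDN 2092347; second date → JDN 2091163.
The interval is |2092347 − 2091163| = 1184 days.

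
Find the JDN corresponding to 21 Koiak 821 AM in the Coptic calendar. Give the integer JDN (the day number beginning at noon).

Equivalently 24 December 1104 (proleptic Gregorian).
JDN 2299161 is 15 October 1582 CE (Gregorian); the target day is −174516 days from there, so JDN = 2124645.

2124645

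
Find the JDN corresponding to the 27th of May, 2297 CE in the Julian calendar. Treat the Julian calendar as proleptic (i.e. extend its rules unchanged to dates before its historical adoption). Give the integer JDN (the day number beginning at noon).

Equivalently 11 June 2297 (Gregorian).
JDN 2299161 is 15 October 1582 CE (Gregorian); the target day is +261023 days from there, so JDN = 2560184.

2560184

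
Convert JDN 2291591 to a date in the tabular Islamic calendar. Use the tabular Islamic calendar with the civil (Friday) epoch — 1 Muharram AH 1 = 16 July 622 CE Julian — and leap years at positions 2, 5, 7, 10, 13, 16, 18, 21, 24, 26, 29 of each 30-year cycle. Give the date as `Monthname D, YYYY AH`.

The proleptic Gregorian equivalent of JDN 2291591 is 23 January 1562.
In the tabular Islamic calendar that day is Jumada al-Awwal 7, 969 AH.

Jumada al-Awwal 7, 969 AH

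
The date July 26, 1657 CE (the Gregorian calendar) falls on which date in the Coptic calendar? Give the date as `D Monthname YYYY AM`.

Both dates share Julian Day Number 2326474; in the Coptic calendar that is 22 Epip 1373 AM.

22 Epip 1373 AM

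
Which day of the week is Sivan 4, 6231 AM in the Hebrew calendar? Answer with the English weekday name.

In the Gregorian calendar this is 23 May 2471 (JDN 2623717).
Since JDN mod 7 = 5 (0 = Monday), the day is Saturday.

Saturday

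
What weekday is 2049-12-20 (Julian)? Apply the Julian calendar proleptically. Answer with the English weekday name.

Sunday

Equivalently 2 January 2050 Gregorian, JDN 2469809.
Since JDN mod 7 = 6 (0 = Monday), the day is Sunday.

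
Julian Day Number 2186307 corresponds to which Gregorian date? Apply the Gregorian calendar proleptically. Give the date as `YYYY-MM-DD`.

JDN 2451545 is 1 Jan 2000; 2186307 is −265238 days from there.

1273-10-20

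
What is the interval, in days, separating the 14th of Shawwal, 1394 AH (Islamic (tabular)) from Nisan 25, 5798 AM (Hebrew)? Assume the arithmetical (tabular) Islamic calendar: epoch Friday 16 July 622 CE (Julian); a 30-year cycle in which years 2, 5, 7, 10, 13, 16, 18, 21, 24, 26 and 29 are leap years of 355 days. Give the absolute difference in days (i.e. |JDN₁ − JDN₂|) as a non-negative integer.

23192

First date → JDN 2442352; second date → JDN 2465544.
The interval is |2442352 − 2465544| = 23192 days.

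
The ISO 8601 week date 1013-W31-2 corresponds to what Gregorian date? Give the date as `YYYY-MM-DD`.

ISO week 1 of 1013 is the week containing the first Thursday of 1013.
Week 31, day 2 (Tuesday) lands on 1013-08-03.

1013-08-03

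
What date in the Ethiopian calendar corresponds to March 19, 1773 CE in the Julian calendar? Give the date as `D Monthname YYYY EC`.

23 Megabit 1765 EC

Both dates share Julian Day Number 2368724; in the Ethiopian calendar that is 23 Megabit 1765 EC.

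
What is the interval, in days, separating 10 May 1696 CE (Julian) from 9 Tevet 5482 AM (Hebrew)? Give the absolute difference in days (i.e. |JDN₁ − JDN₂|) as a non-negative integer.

9353

JDN of the first date = 2340652.
JDN of the second date = 2350005.
|2350005 − 2340652| = 9353.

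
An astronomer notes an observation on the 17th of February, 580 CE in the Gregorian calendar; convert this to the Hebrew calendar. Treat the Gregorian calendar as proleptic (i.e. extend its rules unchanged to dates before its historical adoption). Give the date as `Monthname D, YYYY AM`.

Julian Day Number of the source date = 1932948.
Converting JDN 1932948 to the Hebrew calendar gives 13 Adar I 4340 AM.

Adar I 13, 4340 AM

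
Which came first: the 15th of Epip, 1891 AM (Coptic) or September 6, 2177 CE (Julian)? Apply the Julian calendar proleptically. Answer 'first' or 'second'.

The two dates have Julian Day Numbers 2515666 and 2516456 respectively.
Since 2515666 < 2516456, the first date comes first.

first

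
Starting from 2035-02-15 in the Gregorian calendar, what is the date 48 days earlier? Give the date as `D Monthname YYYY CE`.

29 December 2034 CE

JDN of 2035-02-15 = 2464374.
2464374 − 48 = 2464326.
JDN 2464326 in the Gregorian calendar is 29 December 2034 CE.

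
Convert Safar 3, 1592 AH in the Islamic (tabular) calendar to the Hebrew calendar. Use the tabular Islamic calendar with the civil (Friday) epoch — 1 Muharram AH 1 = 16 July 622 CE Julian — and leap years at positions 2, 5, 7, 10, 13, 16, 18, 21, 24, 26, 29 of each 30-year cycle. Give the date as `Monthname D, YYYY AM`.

Nisan 4, 5926 AM

The source date corresponds to 4 April 2166 in the Gregorian calendar (JDN 2512269).
That day falls on 4 Nisan 5926 AM in the Hebrew calendar.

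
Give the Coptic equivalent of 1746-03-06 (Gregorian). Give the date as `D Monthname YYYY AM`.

Both dates share Julian Day Number 2358838; in the Coptic calendar that is 29 Meshir 1462 AM.

29 Meshir 1462 AM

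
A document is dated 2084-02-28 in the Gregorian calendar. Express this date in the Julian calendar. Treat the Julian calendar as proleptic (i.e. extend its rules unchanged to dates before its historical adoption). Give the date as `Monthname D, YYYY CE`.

For dates in this range the Gregorian date is 13 days ahead of the Julian.
28 February 2084 Gregorian − 13 days → 15 February 2084 Julian.

February 15, 2084 CE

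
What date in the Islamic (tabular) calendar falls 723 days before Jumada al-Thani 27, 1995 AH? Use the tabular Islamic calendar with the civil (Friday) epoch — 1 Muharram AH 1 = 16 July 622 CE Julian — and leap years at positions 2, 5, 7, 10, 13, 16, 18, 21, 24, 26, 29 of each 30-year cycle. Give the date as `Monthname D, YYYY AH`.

Jumada al-Thani 13, 1993 AH

JDN of Jumada al-Thani 27, 1995 AH = 2655221.
2655221 − 723 = 2654498.
JDN 2654498 in the tabular Islamic calendar is Jumada al-Thani 13, 1993 AH.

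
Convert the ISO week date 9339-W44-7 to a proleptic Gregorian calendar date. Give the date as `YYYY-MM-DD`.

9339-11-01

ISO week 1 of 9339 is the week containing the first Thursday of 9339.
Week 44, day 7 (Sunday) lands on 9339-11-01.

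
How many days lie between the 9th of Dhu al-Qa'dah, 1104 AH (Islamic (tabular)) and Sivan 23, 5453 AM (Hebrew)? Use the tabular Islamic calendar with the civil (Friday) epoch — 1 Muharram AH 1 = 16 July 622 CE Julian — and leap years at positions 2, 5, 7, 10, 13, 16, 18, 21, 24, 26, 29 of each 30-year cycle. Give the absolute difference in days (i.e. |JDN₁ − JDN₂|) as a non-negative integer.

15

First date → JDN 2339609; second date → JDN 2339594.
The interval is |2339609 − 2339594| = 15 days.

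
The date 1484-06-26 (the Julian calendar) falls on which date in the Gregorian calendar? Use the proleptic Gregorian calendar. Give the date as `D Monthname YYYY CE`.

For dates in this range the Gregorian date is 9 days ahead of the Julian.
26 June 1484 Julian + 9 days → 5 July 1484 Gregorian.

5 July 1484 CE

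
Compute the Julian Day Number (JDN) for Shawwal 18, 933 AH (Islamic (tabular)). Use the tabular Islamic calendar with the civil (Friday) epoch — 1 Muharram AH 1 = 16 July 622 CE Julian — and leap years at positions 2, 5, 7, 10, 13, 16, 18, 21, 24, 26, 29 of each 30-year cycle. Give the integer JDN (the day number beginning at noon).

Equivalently 28 July 1527 (proleptic Gregorian).
JDN 2299161 is 15 October 1582 CE (Gregorian); the target day is −20168 days from there, so JDN = 2278993.

2278993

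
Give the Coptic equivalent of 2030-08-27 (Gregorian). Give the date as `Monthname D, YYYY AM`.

Julian Day Number of the source date = 2462741.
Converting JDN 2462741 to the Coptic calendar gives 21 Mesori 1746 AM.

Mesori 21, 1746 AM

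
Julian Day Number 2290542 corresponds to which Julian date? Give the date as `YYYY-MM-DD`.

1559-03-01

The proleptic Gregorian equivalent of JDN 2290542 is 11 March 1559.
In the Julian calendar that day is 1559-03-01.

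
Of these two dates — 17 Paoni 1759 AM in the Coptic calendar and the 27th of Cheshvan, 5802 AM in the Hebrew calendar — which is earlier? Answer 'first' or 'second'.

Converting both to JDN: 2467425 vs 2466845; the smaller is the second.

second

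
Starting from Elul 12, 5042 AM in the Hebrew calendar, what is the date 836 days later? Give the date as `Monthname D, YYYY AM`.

JDN of Elul 12, 5042 AM = 2189538.
2189538 + 836 = 2190374.
JDN 2190374 in the Hebrew calendar is Kislev 22, 5045 AM.

Kislev 22, 5045 AM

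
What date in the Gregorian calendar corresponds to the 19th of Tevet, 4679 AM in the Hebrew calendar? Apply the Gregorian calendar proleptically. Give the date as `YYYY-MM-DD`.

0918-12-31

Julian Day Number of the source date = 2056717.
Converting JDN 2056717 to the Gregorian calendar gives 31 December 918 CE.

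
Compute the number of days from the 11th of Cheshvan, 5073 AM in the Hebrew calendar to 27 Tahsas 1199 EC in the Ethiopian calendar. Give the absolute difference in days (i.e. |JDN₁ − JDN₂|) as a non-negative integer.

JDN of the first date = 2200551.
JDN of the second date = 2161906.
|2161906 − 2200551| = 38645.

38645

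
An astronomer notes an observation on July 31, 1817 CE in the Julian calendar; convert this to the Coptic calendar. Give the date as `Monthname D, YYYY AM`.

Julian Day Number of the source date = 2384929.
Converting JDN 2384929 to the Coptic calendar gives 7 Mesori 1533 AM.

Mesori 7, 1533 AM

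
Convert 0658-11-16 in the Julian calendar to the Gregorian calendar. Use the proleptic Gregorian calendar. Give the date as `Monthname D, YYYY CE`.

The Julian–Gregorian offset here is 3 days (Julian trailing).
16 November 658 Julian + 3 days → 19 November 658 Gregorian.

November 19, 658 CE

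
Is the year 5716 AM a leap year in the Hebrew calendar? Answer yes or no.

no

Hebrew year 5716 is year 16 of its 19-year Metonic cycle; leap years are at positions 3, 6, 8, 11, 14, 17, 19, so it is a common year (12 months).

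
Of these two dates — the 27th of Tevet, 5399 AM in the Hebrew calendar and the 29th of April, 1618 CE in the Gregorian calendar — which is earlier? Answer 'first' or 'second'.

second

The two dates have Julian Day Numbers 2319695 and 2312141 respectively.
Since 2312141 < 2319695, the second date comes first.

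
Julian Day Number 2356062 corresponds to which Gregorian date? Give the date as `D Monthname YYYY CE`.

30 July 1738 CE

Counting from JDN 2299161 = 15 Oct 1582 gives an offset of 56901 days.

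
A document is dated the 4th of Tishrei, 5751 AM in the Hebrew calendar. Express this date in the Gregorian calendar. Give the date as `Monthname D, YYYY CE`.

September 23, 1990 CE

Julian Day Number of the source date = 2448158.
Converting JDN 2448158 to the Gregorian calendar gives 23 September 1990 CE.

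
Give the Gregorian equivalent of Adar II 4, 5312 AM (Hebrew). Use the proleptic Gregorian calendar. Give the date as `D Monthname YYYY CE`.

10 March 1552 CE

Both dates share Julian Day Number 2287985; in the Gregorian calendar that is 10 March 1552 CE.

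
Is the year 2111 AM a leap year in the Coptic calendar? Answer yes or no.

2111 mod 4 = 3; in the Coptic calendar a year is leap when year mod 4 = 3, so it is a leap year.

yes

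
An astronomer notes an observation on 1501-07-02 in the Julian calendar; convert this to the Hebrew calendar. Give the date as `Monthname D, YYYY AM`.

Tammuz 16, 5261 AM

The source date corresponds to 12 July 1501 in the proleptic Gregorian calendar (JDN 2269481).
That day falls on 16 Tammuz 5261 AM in the Hebrew calendar.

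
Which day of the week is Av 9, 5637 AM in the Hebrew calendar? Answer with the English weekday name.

In the Gregorian calendar this is 19 July 1877 (JDN 2406820).
JDN 2406820 mod 7 = 3, and JDN 0 was a Monday, so this is a Thursday.

Thursday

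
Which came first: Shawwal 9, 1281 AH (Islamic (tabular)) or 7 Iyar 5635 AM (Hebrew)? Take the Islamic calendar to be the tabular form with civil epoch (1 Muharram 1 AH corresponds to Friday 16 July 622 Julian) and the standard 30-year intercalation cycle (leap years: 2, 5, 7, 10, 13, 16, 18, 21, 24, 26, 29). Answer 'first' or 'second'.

The two dates have Julian Day Numbers 2402303 and 2406021 respectively.
Since 2402303 < 2406021, the first date comes first.

first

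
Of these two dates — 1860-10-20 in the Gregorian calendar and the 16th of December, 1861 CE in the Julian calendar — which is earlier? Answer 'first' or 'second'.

first

First date → JDN 2400704; second date → JDN 2401138.
JDN 2400704 < JDN 2401138, so the first date is earlier.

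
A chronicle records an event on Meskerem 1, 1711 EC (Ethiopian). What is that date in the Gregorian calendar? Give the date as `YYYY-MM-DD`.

1718-09-09

Julian Day Number of the source date = 2348798.
Converting JDN 2348798 to the Gregorian calendar gives 9 September 1718 CE.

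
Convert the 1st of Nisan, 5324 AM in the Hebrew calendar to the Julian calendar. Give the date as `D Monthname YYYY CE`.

Julian Day Number of the source date = 2292382.
Converting JDN 2292382 to the Julian calendar gives 14 March 1564 CE.

14 March 1564 CE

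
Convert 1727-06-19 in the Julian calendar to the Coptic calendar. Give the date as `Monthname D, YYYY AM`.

Paoni 25, 1443 AM

Julian Day Number of the source date = 2352014.
Converting JDN 2352014 to the Coptic calendar gives 25 Paoni 1443 AM.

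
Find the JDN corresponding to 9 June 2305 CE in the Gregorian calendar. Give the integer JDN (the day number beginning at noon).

2563103

JDN 2400001 is 17 November 1858 CE (Gregorian), MJD 0; the target day is +163102 days from there, so JDN = 2563103.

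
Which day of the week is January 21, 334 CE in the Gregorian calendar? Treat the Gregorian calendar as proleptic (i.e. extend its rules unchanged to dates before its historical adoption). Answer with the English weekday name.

1843071 ≡ 6 (mod 7); counting from Monday = 0 gives Sunday.

Sunday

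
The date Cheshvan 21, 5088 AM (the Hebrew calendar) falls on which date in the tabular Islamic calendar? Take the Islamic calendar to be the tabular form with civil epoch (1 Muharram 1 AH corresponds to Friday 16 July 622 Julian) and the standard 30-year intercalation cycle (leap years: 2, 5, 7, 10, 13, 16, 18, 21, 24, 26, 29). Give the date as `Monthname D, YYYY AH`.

Dhu al-Hijjah 20, 727 AH

Julian Day Number of the source date = 2206054.
Converting JDN 2206054 to the tabular Islamic calendar gives 20 Dhu al-Hijjah 727 AH.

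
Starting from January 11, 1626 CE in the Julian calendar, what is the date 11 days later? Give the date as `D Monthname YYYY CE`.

JDN of January 11, 1626 CE = 2314965.
2314965 + 11 = 2314976.
JDN 2314976 in the Julian calendar is 22 January 1626 CE.

22 January 1626 CE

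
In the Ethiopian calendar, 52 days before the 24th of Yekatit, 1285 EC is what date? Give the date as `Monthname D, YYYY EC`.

Tir 2, 1285 EC

JDN of the 24th of Yekatit, 1285 EC = 2193375.
2193375 − 52 = 2193323.
JDN 2193323 in the Ethiopian calendar is Tir 2, 1285 EC.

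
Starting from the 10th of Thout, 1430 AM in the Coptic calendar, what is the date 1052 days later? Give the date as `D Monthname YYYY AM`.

1 Mesori 1432 AM

Counting 1052 days forward from JDN 2346981 reaches JDN 2348033, which is 1 Mesori 1432 AM.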